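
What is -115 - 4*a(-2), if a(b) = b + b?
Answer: -99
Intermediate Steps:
a(b) = 2*b
-115 - 4*a(-2) = -115 - 8*(-2) = -115 - 4*(-4) = -115 + 16 = -99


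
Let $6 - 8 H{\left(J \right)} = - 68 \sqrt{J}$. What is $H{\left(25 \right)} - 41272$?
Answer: $- \frac{164915}{4} \approx -41229.0$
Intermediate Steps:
$H{\left(J \right)} = \frac{3}{4} + \frac{17 \sqrt{J}}{2}$ ($H{\left(J \right)} = \frac{3}{4} - \frac{\left(-68\right) \sqrt{J}}{8} = \frac{3}{4} + \frac{17 \sqrt{J}}{2}$)
$H{\left(25 \right)} - 41272 = \left(\frac{3}{4} + \frac{17 \sqrt{25}}{2}\right) - 41272 = \left(\frac{3}{4} + \frac{17}{2} \cdot 5\right) - 41272 = \left(\frac{3}{4} + \frac{85}{2}\right) - 41272 = \frac{173}{4} - 41272 = - \frac{164915}{4}$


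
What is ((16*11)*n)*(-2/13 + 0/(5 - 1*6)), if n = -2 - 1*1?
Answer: 1056/13 ≈ 81.231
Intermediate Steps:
n = -3 (n = -2 - 1 = -3)
((16*11)*n)*(-2/13 + 0/(5 - 1*6)) = ((16*11)*(-3))*(-2/13 + 0/(5 - 1*6)) = (176*(-3))*(-2*1/13 + 0/(5 - 6)) = -528*(-2/13 + 0/(-1)) = -528*(-2/13 + 0*(-1)) = -528*(-2/13 + 0) = -528*(-2/13) = 1056/13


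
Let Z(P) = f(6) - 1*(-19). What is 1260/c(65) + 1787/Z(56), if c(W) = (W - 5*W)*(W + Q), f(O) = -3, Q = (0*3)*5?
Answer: 1509007/13520 ≈ 111.61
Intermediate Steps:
Q = 0 (Q = 0*5 = 0)
c(W) = -4*W**2 (c(W) = (W - 5*W)*(W + 0) = (-4*W)*W = -4*W**2)
Z(P) = 16 (Z(P) = -3 - 1*(-19) = -3 + 19 = 16)
1260/c(65) + 1787/Z(56) = 1260/((-4*65**2)) + 1787/16 = 1260/((-4*4225)) + 1787*(1/16) = 1260/(-16900) + 1787/16 = 1260*(-1/16900) + 1787/16 = -63/845 + 1787/16 = 1509007/13520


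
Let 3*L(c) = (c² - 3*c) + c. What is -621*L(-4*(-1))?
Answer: -1656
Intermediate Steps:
L(c) = -2*c/3 + c²/3 (L(c) = ((c² - 3*c) + c)/3 = (c² - 2*c)/3 = -2*c/3 + c²/3)
-621*L(-4*(-1)) = -207*(-4*(-1))*(-2 - 4*(-1)) = -207*4*(-2 + 4) = -207*4*2 = -621*8/3 = -1656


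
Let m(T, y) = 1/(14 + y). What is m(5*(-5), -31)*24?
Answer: -24/17 ≈ -1.4118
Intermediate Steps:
m(5*(-5), -31)*24 = 24/(14 - 31) = 24/(-17) = -1/17*24 = -24/17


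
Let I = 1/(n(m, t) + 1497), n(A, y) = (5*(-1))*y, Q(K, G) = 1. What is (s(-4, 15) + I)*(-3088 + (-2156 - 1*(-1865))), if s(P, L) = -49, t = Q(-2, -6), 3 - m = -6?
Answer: 247028553/1492 ≈ 1.6557e+5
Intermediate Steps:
m = 9 (m = 3 - 1*(-6) = 3 + 6 = 9)
t = 1
n(A, y) = -5*y
I = 1/1492 (I = 1/(-5*1 + 1497) = 1/(-5 + 1497) = 1/1492 ≈ 0.00067024)
(s(-4, 15) + I)*(-3088 + (-2156 - 1*(-1865))) = (-49 + 1/1492)*(-3088 + (-2156 - 1*(-1865))) = -73107*(-3088 + (-2156 + 1865))/1492 = -73107*(-3088 - 291)/1492 = -73107/1492*(-3379) = 247028553/1492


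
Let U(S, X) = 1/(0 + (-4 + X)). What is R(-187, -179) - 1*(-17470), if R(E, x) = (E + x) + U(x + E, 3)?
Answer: 17103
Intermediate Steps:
U(S, X) = 1/(-4 + X)
R(E, x) = -1 + E + x (R(E, x) = (E + x) + 1/(-4 + 3) = (E + x) + 1/(-1) = (E + x) - 1 = -1 + E + x)
R(-187, -179) - 1*(-17470) = (-1 - 187 - 179) - 1*(-17470) = -367 + 17470 = 17103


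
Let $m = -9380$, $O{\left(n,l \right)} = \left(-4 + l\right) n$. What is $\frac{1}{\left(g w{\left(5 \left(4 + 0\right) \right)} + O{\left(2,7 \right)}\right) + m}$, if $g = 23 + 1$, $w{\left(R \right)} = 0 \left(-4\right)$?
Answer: $- \frac{1}{9374} \approx -0.00010668$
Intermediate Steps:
$O{\left(n,l \right)} = n \left(-4 + l\right)$
$w{\left(R \right)} = 0$
$g = 24$
$\frac{1}{\left(g w{\left(5 \left(4 + 0\right) \right)} + O{\left(2,7 \right)}\right) + m} = \frac{1}{\left(24 \cdot 0 + 2 \left(-4 + 7\right)\right) - 9380} = \frac{1}{\left(0 + 2 \cdot 3\right) - 9380} = \frac{1}{\left(0 + 6\right) - 9380} = \frac{1}{6 - 9380} = \frac{1}{-9374} = - \frac{1}{9374}$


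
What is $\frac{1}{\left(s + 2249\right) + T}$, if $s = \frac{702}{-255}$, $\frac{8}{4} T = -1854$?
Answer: $\frac{85}{112136} \approx 0.00075801$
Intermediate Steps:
$T = -927$ ($T = \frac{1}{2} \left(-1854\right) = -927$)
$s = - \frac{234}{85}$ ($s = 702 \left(- \frac{1}{255}\right) = - \frac{234}{85} \approx -2.7529$)
$\frac{1}{\left(s + 2249\right) + T} = \frac{1}{\left(- \frac{234}{85} + 2249\right) - 927} = \frac{1}{\frac{190931}{85} - 927} = \frac{1}{\frac{112136}{85}} = \frac{85}{112136}$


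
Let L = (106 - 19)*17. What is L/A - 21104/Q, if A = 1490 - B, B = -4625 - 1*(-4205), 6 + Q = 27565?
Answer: 451121/52637690 ≈ 0.0085703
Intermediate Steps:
Q = 27559 (Q = -6 + 27565 = 27559)
B = -420 (B = -4625 + 4205 = -420)
A = 1910 (A = 1490 - 1*(-420) = 1490 + 420 = 1910)
L = 1479 (L = 87*17 = 1479)
L/A - 21104/Q = 1479/1910 - 21104/27559 = 451121/52637690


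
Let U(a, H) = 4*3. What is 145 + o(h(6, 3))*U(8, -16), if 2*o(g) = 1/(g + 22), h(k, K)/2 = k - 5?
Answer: 581/4 ≈ 145.25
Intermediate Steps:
U(a, H) = 12
h(k, K) = -10 + 2*k (h(k, K) = 2*(k - 5) = 2*(-5 + k) = -10 + 2*k)
o(g) = 1/(2*(22 + g)) (o(g) = 1/(2*(g + 22)) = 1/(2*(22 + g)))
145 + o(h(6, 3))*U(8, -16) = 145 + (1/(2*(22 + (-10 + 2*6))))*12 = 145 + (1/(2*(22 + (-10 + 12))))*12 = 145 + (1/(2*(22 + 2)))*12 = 145 + ((½)/24)*12 = 145 + ((½)*(1/24))*12 = 145 + (1/48)*12 = 145 + ¼ = 581/4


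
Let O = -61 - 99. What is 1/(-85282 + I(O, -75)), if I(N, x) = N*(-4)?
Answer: -1/84642 ≈ -1.1814e-5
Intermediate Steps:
O = -160
I(N, x) = -4*N
1/(-85282 + I(O, -75)) = 1/(-85282 - 4*(-160)) = 1/(-85282 + 640) = 1/(-84642) = -1/84642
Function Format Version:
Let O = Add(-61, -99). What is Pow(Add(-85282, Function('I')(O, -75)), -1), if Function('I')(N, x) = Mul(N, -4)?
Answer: Rational(-1, 84642) ≈ -1.1814e-5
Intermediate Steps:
O = -160
Function('I')(N, x) = Mul(-4, N)
Pow(Add(-85282, Function('I')(O, -75)), -1) = Pow(Add(-85282, Mul(-4, -160)), -1) = Pow(Add(-85282, 640), -1) = Pow(-84642, -1) = Rational(-1, 84642)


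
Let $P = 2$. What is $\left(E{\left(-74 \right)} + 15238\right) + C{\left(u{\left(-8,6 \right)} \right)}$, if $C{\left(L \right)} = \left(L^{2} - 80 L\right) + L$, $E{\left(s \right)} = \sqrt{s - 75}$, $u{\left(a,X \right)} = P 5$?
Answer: $14548 + i \sqrt{149} \approx 14548.0 + 12.207 i$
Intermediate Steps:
$u{\left(a,X \right)} = 10$ ($u{\left(a,X \right)} = 2 \cdot 5 = 10$)
$E{\left(s \right)} = \sqrt{-75 + s}$
$C{\left(L \right)} = L^{2} - 79 L$
$\left(E{\left(-74 \right)} + 15238\right) + C{\left(u{\left(-8,6 \right)} \right)} = \left(\sqrt{-75 - 74} + 15238\right) + 10 \left(-79 + 10\right) = \left(\sqrt{-149} + 15238\right) + 10 \left(-69\right) = \left(i \sqrt{149} + 15238\right) - 690 = \left(15238 + i \sqrt{149}\right) - 690 = 14548 + i \sqrt{149}$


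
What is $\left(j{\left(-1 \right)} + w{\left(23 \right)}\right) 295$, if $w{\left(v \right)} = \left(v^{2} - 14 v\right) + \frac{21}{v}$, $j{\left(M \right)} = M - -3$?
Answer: $\frac{1424260}{23} \approx 61924.0$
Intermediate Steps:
$j{\left(M \right)} = 3 + M$ ($j{\left(M \right)} = M + 3 = 3 + M$)
$w{\left(v \right)} = v^{2} - 14 v + \frac{21}{v}$
$\left(j{\left(-1 \right)} + w{\left(23 \right)}\right) 295 = \left(\left(3 - 1\right) + \frac{21 + 23^{2} \left(-14 + 23\right)}{23}\right) 295 = \left(2 + \frac{21 + 529 \cdot 9}{23}\right) 295 = \left(2 + \frac{21 + 4761}{23}\right) 295 = \left(2 + \frac{1}{23} \cdot 4782\right) 295 = \left(2 + \frac{4782}{23}\right) 295 = \frac{4828}{23} \cdot 295 = \frac{1424260}{23}$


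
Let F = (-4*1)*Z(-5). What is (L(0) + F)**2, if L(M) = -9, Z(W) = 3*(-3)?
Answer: 729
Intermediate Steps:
Z(W) = -9
F = 36 (F = -4*1*(-9) = -4*(-9) = 36)
(L(0) + F)**2 = (-9 + 36)**2 = 27**2 = 729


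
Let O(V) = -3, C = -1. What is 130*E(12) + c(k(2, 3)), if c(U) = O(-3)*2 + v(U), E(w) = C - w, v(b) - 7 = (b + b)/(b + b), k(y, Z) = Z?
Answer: -1688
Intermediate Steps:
v(b) = 8 (v(b) = 7 + (b + b)/(b + b) = 7 + (2*b)/((2*b)) = 7 + (2*b)*(1/(2*b)) = 7 + 1 = 8)
E(w) = -1 - w
c(U) = 2 (c(U) = -3*2 + 8 = -6 + 8 = 2)
130*E(12) + c(k(2, 3)) = 130*(-1 - 1*12) + 2 = 130*(-1 - 12) + 2 = 130*(-13) + 2 = -1690 + 2 = -1688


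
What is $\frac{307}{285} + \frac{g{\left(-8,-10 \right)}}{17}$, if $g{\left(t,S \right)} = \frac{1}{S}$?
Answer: $\frac{10381}{9690} \approx 1.0713$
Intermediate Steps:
$\frac{307}{285} + \frac{g{\left(-8,-10 \right)}}{17} = \frac{307}{285} + \frac{1}{\left(-10\right) 17} = 307 \cdot \frac{1}{285} - \frac{1}{170} = \frac{307}{285} - \frac{1}{170} = \frac{10381}{9690}$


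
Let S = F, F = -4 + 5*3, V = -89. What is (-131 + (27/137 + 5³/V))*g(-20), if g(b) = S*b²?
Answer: -7092822000/12193 ≈ -5.8171e+5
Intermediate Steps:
F = 11 (F = -4 + 15 = 11)
S = 11
g(b) = 11*b²
(-131 + (27/137 + 5³/V))*g(-20) = (-131 + (27/137 + 5³/(-89)))*(11*(-20)²) = (-131 + (27*(1/137) + 125*(-1/89)))*(11*400) = (-131 + (27/137 - 125/89))*4400 = (-131 - 14722/12193)*4400 = -1612005/12193*4400 = -7092822000/12193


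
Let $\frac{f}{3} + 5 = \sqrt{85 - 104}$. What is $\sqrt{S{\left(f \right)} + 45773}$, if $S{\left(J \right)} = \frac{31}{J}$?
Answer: $\sqrt{45773 - \frac{31}{15 - 3 i \sqrt{19}}} \approx 213.94 - 0.002 i$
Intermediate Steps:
$f = -15 + 3 i \sqrt{19}$ ($f = -15 + 3 \sqrt{85 - 104} = -15 + 3 \sqrt{-19} = -15 + 3 i \sqrt{19} \approx -15.0 + 13.077 i$)
$\sqrt{S{\left(f \right)} + 45773} = \sqrt{\frac{31}{-15 + 3 i \sqrt{19}} + 45773} = \sqrt{45773 + \frac{31}{-15 + 3 i \sqrt{19}}}$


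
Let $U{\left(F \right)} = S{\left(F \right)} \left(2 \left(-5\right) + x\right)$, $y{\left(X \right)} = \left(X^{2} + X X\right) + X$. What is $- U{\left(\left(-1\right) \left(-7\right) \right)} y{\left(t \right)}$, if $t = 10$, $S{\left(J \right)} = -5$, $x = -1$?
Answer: $-11550$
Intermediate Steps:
$y{\left(X \right)} = X + 2 X^{2}$ ($y{\left(X \right)} = \left(X^{2} + X^{2}\right) + X = 2 X^{2} + X = X + 2 X^{2}$)
$U{\left(F \right)} = 55$ ($U{\left(F \right)} = - 5 \left(2 \left(-5\right) - 1\right) = - 5 \left(-10 - 1\right) = \left(-5\right) \left(-11\right) = 55$)
$- U{\left(\left(-1\right) \left(-7\right) \right)} y{\left(t \right)} = - 55 \cdot 10 \left(1 + 2 \cdot 10\right) = - 55 \cdot 10 \left(1 + 20\right) = - 55 \cdot 10 \cdot 21 = - 55 \cdot 210 = \left(-1\right) 11550 = -11550$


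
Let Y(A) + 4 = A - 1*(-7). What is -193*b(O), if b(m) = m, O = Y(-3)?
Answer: 0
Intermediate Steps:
Y(A) = 3 + A (Y(A) = -4 + (A - 1*(-7)) = -4 + (A + 7) = -4 + (7 + A) = 3 + A)
O = 0 (O = 3 - 3 = 0)
-193*b(O) = -193*0 = 0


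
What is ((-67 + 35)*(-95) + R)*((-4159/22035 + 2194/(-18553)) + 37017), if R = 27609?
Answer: 463811086805107382/408815355 ≈ 1.1345e+9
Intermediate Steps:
((-67 + 35)*(-95) + R)*((-4159/22035 + 2194/(-18553)) + 37017) = ((-67 + 35)*(-95) + 27609)*((-4159/22035 + 2194/(-18553)) + 37017) = (-32*(-95) + 27609)*((-4159*1/22035 + 2194*(-1/18553)) + 37017) = (3040 + 27609)*((-4159/22035 - 2194/18553) + 37017) = 30649*(-125506717/408815355 + 37017) = 30649*(15132992489318/408815355) = 463811086805107382/408815355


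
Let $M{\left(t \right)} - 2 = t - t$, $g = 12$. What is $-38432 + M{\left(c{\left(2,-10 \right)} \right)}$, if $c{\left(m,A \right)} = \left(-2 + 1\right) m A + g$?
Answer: $-38430$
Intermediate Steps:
$c{\left(m,A \right)} = 12 - A m$ ($c{\left(m,A \right)} = \left(-2 + 1\right) m A + 12 = - m A + 12 = - A m + 12 = 12 - A m$)
$M{\left(t \right)} = 2$ ($M{\left(t \right)} = 2 + \left(t - t\right) = 2 + 0 = 2$)
$-38432 + M{\left(c{\left(2,-10 \right)} \right)} = -38432 + 2 = -38430$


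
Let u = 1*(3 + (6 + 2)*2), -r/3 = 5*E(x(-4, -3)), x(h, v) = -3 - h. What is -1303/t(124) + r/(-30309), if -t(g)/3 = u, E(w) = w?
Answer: 13164494/575871 ≈ 22.860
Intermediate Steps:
r = -15 (r = -15*(-3 - 1*(-4)) = -15*(-3 + 4) = -15 ≈ -15.000)
u = 19 (u = 1*(3 + 8*2) = 1*(3 + 16) = 1*19 = 19)
t(g) = -57 (t(g) = -3*19 = -57)
-1303/t(124) + r/(-30309) = -1303/(-57) - 15/(-30309) = -1303*(-1/57) - 15*(-1/30309) = 1303/57 + 5/10103 = 13164494/575871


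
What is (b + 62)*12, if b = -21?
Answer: 492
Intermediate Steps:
(b + 62)*12 = (-21 + 62)*12 = 41*12 = 492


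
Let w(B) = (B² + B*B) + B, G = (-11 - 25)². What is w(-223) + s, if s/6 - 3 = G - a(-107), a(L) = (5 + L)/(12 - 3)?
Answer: 107097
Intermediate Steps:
G = 1296 (G = (-36)² = 1296)
a(L) = 5/9 + L/9 (a(L) = (5 + L)/9 = (5 + L)*(⅑) = 5/9 + L/9)
w(B) = B + 2*B² (w(B) = (B² + B²) + B = 2*B² + B = B + 2*B²)
s = 7862 (s = 18 + 6*(1296 - (5/9 + (⅑)*(-107))) = 18 + 6*(1296 - (5/9 - 107/9)) = 18 + 6*(1296 - 1*(-34/3)) = 18 + 6*(1296 + 34/3) = 18 + 6*(3922/3) = 18 + 7844 = 7862)
w(-223) + s = -223*(1 + 2*(-223)) + 7862 = -223*(1 - 446) + 7862 = -223*(-445) + 7862 = 99235 + 7862 = 107097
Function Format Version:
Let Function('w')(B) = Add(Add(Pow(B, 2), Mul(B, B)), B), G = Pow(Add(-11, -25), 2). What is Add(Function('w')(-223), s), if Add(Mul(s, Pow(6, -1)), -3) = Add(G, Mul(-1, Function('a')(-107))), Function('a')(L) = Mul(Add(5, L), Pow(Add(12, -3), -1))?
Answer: 107097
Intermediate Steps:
G = 1296 (G = Pow(-36, 2) = 1296)
Function('a')(L) = Add(Rational(5, 9), Mul(Rational(1, 9), L)) (Function('a')(L) = Mul(Add(5, L), Pow(9, -1)) = Mul(Add(5, L), Rational(1, 9)) = Add(Rational(5, 9), Mul(Rational(1, 9), L)))
Function('w')(B) = Add(B, Mul(2, Pow(B, 2))) (Function('w')(B) = Add(Add(Pow(B, 2), Pow(B, 2)), B) = Add(Mul(2, Pow(B, 2)), B) = Add(B, Mul(2, Pow(B, 2))))
s = 7862 (s = Add(18, Mul(6, Add(1296, Mul(-1, Add(Rational(5, 9), Mul(Rational(1, 9), -107)))))) = Add(18, Mul(6, Add(1296, Mul(-1, Add(Rational(5, 9), Rational(-107, 9)))))) = Add(18, Mul(6, Add(1296, Mul(-1, Rational(-34, 3))))) = Add(18, Mul(6, Add(1296, Rational(34, 3)))) = Add(18, Mul(6, Rational(3922, 3))) = Add(18, 7844) = 7862)
Add(Function('w')(-223), s) = Add(Mul(-223, Add(1, Mul(2, -223))), 7862) = Add(Mul(-223, Add(1, -446)), 7862) = Add(Mul(-223, -445), 7862) = Add(99235, 7862) = 107097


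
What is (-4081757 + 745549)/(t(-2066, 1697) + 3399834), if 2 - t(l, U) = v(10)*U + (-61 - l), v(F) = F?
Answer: -3336208/3380861 ≈ -0.98679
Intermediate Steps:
t(l, U) = 63 + l - 10*U (t(l, U) = 2 - (10*U + (-61 - l)) = 2 - (-61 - l + 10*U) = 2 + (61 + l - 10*U) = 63 + l - 10*U)
(-4081757 + 745549)/(t(-2066, 1697) + 3399834) = (-4081757 + 745549)/((63 - 2066 - 10*1697) + 3399834) = -3336208/((63 - 2066 - 16970) + 3399834) = -3336208/(-18973 + 3399834) = -3336208/3380861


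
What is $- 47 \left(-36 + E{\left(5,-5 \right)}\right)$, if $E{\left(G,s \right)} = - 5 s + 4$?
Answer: $329$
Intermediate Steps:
$E{\left(G,s \right)} = 4 - 5 s$
$- 47 \left(-36 + E{\left(5,-5 \right)}\right) = - 47 \left(-36 + \left(4 - -25\right)\right) = - 47 \left(-36 + \left(4 + 25\right)\right) = - 47 \left(-36 + 29\right) = \left(-47\right) \left(-7\right) = 329$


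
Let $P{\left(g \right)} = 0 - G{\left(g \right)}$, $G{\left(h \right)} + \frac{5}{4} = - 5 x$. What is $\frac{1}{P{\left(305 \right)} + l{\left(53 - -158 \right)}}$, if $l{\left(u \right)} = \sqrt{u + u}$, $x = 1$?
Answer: $- \frac{100}{6127} + \frac{16 \sqrt{422}}{6127} \approx 0.037324$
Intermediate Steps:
$G{\left(h \right)} = - \frac{25}{4}$ ($G{\left(h \right)} = - \frac{5}{4} - 5 = - \frac{25}{4}$)
$P{\left(g \right)} = \frac{25}{4}$ ($P{\left(g \right)} = 0 - - \frac{25}{4} = 0 + \frac{25}{4} = \frac{25}{4}$)
$l{\left(u \right)} = \sqrt{2} \sqrt{u}$ ($l{\left(u \right)} = \sqrt{2 u} = \sqrt{2} \sqrt{u}$)
$\frac{1}{P{\left(305 \right)} + l{\left(53 - -158 \right)}} = \frac{1}{\frac{25}{4} + \sqrt{2} \sqrt{53 - -158}} = \frac{1}{\frac{25}{4} + \sqrt{2} \sqrt{53 + 158}} = \frac{1}{\frac{25}{4} + \sqrt{2} \sqrt{211}} = \frac{1}{\frac{25}{4} + \sqrt{422}}$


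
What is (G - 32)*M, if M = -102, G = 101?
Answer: -7038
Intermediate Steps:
(G - 32)*M = (101 - 32)*(-102) = 69*(-102) = -7038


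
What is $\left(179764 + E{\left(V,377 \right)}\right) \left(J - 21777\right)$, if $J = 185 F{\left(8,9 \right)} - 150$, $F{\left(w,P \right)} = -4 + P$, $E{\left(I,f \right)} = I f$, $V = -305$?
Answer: $-1360488558$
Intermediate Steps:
$J = 775$ ($J = 185 \left(-4 + 9\right) - 150 = 185 \cdot 5 - 150 = 925 - 150 = 775$)
$\left(179764 + E{\left(V,377 \right)}\right) \left(J - 21777\right) = \left(179764 - 114985\right) \left(775 - 21777\right) = \left(179764 - 114985\right) \left(-21002\right) = 64779 \left(-21002\right) = -1360488558$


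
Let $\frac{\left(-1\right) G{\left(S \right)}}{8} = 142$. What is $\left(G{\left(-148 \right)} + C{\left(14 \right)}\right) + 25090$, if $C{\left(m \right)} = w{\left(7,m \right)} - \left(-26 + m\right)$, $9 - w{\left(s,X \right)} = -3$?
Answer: $23978$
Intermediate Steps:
$G{\left(S \right)} = -1136$ ($G{\left(S \right)} = \left(-8\right) 142 = -1136$)
$w{\left(s,X \right)} = 12$ ($w{\left(s,X \right)} = 9 - -3 = 9 + 3 = 12$)
$C{\left(m \right)} = 38 - m$ ($C{\left(m \right)} = 12 - \left(-26 + m\right) = 38 - m$)
$\left(G{\left(-148 \right)} + C{\left(14 \right)}\right) + 25090 = \left(-1136 + \left(38 - 14\right)\right) + 25090 = \left(-1136 + 24\right) + 25090 = -1112 + 25090 = 23978$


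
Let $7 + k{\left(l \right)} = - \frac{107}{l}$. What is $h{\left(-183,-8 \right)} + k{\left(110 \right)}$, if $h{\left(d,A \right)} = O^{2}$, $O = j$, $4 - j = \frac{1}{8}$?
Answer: $\frac{24791}{3520} \approx 7.0429$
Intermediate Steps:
$j = \frac{31}{8}$ ($j = 4 - \frac{1}{8} = \frac{31}{8} \approx 3.875$)
$k{\left(l \right)} = -7 - \frac{107}{l}$
$O = \frac{31}{8} \approx 3.875$
$h{\left(d,A \right)} = \frac{961}{64}$ ($h{\left(d,A \right)} = \left(\frac{31}{8}\right)^{2} = \frac{961}{64}$)
$h{\left(-183,-8 \right)} + k{\left(110 \right)} = \frac{961}{64} - \left(7 + \frac{107}{110}\right) = \frac{961}{64} - \frac{877}{110} = \frac{24791}{3520}$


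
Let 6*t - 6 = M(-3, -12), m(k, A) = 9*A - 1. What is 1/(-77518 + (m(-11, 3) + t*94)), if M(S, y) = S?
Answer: -1/77445 ≈ -1.2912e-5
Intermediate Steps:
m(k, A) = -1 + 9*A
t = ½ (t = 1 + (⅙)*(-3) = 1 - ½ = ½ ≈ 0.50000)
1/(-77518 + (m(-11, 3) + t*94)) = 1/(-77518 + ((-1 + 9*3) + (½)*94)) = 1/(-77518 + ((-1 + 27) + 47)) = 1/(-77518 + (26 + 47)) = 1/(-77518 + 73) = 1/(-77445) = -1/77445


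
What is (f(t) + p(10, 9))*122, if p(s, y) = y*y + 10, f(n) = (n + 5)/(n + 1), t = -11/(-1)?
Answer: 33794/3 ≈ 11265.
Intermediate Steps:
t = 11 (t = -11*(-1) = 11)
f(n) = (5 + n)/(1 + n)
p(s, y) = 10 + y**2 (p(s, y) = y**2 + 10 = 10 + y**2)
(f(t) + p(10, 9))*122 = ((5 + 11)/(1 + 11) + (10 + 9**2))*122 = (16/12 + (10 + 81))*122 = ((1/12)*16 + 91)*122 = (4/3 + 91)*122 = (277/3)*122 = 33794/3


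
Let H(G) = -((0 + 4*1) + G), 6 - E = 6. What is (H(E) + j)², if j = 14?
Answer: 100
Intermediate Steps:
E = 0 (E = 6 - 1*6 = 6 - 6 = 0)
H(G) = -4 - G (H(G) = -((0 + 4) + G) = -(4 + G) = -4 - G)
(H(E) + j)² = ((-4 - 1*0) + 14)² = ((-4 + 0) + 14)² = (-4 + 14)² = 10² = 100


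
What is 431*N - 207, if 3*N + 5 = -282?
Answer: -124318/3 ≈ -41439.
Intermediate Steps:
N = -287/3 (N = -5/3 + (⅓)*(-282) = -5/3 - 94 = -287/3 ≈ -95.667)
431*N - 207 = 431*(-287/3) - 207 = -123697/3 - 207 = -124318/3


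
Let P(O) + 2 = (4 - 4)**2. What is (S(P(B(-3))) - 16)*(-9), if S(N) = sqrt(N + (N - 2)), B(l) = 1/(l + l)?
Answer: 144 - 9*I*sqrt(6) ≈ 144.0 - 22.045*I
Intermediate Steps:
B(l) = 1/(2*l)
P(O) = -2 (P(O) = -2 + (4 - 4)**2 = -2 + 0**2 = -2 + 0 = -2)
S(N) = sqrt(-2 + 2*N) (S(N) = sqrt(N + (-2 + N)) = sqrt(-2 + 2*N))
(S(P(B(-3))) - 16)*(-9) = (sqrt(-2 + 2*(-2)) - 16)*(-9) = (sqrt(-2 - 4) - 16)*(-9) = (sqrt(-6) - 16)*(-9) = (I*sqrt(6) - 16)*(-9) = (-16 + I*sqrt(6))*(-9) = 144 - 9*I*sqrt(6)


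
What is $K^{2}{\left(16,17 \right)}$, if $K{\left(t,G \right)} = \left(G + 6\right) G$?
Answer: $152881$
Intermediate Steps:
$K{\left(t,G \right)} = G \left(6 + G\right)$ ($K{\left(t,G \right)} = \left(6 + G\right) G = G \left(6 + G\right)$)
$K^{2}{\left(16,17 \right)} = \left(17 \left(6 + 17\right)\right)^{2} = \left(17 \cdot 23\right)^{2} = 391^{2} = 152881$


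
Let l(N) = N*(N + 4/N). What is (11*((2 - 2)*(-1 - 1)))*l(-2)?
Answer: 0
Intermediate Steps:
(11*((2 - 2)*(-1 - 1)))*l(-2) = (11*((2 - 2)*(-1 - 1)))*(4 + (-2)**2) = (11*(0*(-2)))*(4 + 4) = (11*0)*8 = 0*8 = 0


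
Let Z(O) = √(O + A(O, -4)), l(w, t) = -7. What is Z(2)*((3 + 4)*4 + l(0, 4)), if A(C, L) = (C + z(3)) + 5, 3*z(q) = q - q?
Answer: 63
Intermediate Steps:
z(q) = 0 (z(q) = (q - q)/3 = (⅓)*0 = 0)
A(C, L) = 5 + C (A(C, L) = (C + 0) + 5 = C + 5 = 5 + C)
Z(O) = √(5 + 2*O) (Z(O) = √(O + (5 + O)) = √(5 + 2*O))
Z(2)*((3 + 4)*4 + l(0, 4)) = √(5 + 2*2)*((3 + 4)*4 - 7) = √(5 + 4)*(7*4 - 7) = √9*(28 - 7) = 3*21 = 63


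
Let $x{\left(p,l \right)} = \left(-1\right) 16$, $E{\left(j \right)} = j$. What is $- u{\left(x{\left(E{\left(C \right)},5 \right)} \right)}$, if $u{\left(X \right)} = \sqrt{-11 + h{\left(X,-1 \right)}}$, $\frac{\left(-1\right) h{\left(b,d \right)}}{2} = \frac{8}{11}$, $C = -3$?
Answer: $- \frac{i \sqrt{1507}}{11} \approx - 3.5291 i$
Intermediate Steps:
$x{\left(p,l \right)} = -16$
$h{\left(b,d \right)} = - \frac{16}{11}$ ($h{\left(b,d \right)} = - 2 \cdot \frac{8}{11} = - 2 \cdot 8 \cdot \frac{1}{11} = \left(-2\right) \frac{8}{11} = - \frac{16}{11}$)
$u{\left(X \right)} = \frac{i \sqrt{1507}}{11}$ ($u{\left(X \right)} = \sqrt{-11 - \frac{16}{11}} = \sqrt{- \frac{137}{11}} = \frac{i \sqrt{1507}}{11}$)
$- u{\left(x{\left(E{\left(C \right)},5 \right)} \right)} = - \frac{i \sqrt{1507}}{11}$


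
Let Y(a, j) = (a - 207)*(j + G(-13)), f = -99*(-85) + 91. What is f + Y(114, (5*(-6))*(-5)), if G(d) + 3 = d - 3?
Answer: -3677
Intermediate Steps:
G(d) = -6 + d (G(d) = -3 + (d - 3) = -3 + (-3 + d) = -6 + d)
f = 8506 (f = 8415 + 91 = 8506)
Y(a, j) = (-207 + a)*(-19 + j) (Y(a, j) = (a - 207)*(j + (-6 - 13)) = (-207 + a)*(j - 19) = (-207 + a)*(-19 + j))
f + Y(114, (5*(-6))*(-5)) = 8506 + (3933 - 207*5*(-6)*(-5) - 19*114 + 114*((5*(-6))*(-5))) = 8506 + (3933 - (-6210)*(-5) - 2166 + 114*(-30*(-5))) = 8506 + (3933 - 207*150 - 2166 + 114*150) = 8506 + (3933 - 31050 - 2166 + 17100) = 8506 - 12183 = -3677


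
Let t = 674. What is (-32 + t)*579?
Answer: 371718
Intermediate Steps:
(-32 + t)*579 = (-32 + 674)*579 = 642*579 = 371718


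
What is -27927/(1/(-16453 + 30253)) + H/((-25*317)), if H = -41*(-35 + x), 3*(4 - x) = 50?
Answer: -9162709070863/23775 ≈ -3.8539e+8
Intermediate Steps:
x = -38/3 (x = 4 - ⅓*50 = 4 - 50/3 = -38/3 ≈ -12.667)
H = 5863/3 (H = -41*(-35 - 38/3) = -41*(-143/3) = 5863/3 ≈ 1954.3)
-27927/(1/(-16453 + 30253)) + H/((-25*317)) = -27927/(1/(-16453 + 30253)) + 5863/(3*((-25*317))) = -27927/(1/13800) + (5863/3)/(-7925) = -27927/1/13800 + (5863/3)*(-1/7925) = -27927*13800 - 5863/23775 = -385392600 - 5863/23775 = -9162709070863/23775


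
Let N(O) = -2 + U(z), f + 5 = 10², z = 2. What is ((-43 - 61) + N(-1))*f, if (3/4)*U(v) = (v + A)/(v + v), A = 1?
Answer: -9975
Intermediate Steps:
f = 95 (f = -5 + 10² = -5 + 100 = 95)
U(v) = 2*(1 + v)/(3*v) (U(v) = 4*((v + 1)/(v + v))/3 = 4*((1 + v)/((2*v)))/3 = 4*((1 + v)*(1/(2*v)))/3 = 4*((1 + v)/(2*v))/3 = 2*(1 + v)/(3*v))
N(O) = -1 (N(O) = -2 + (⅔)*(1 + 2)/2 = -2 + (⅔)*(½)*3 = -2 + 1 = -1)
((-43 - 61) + N(-1))*f = ((-43 - 61) - 1)*95 = (-104 - 1)*95 = -105*95 = -9975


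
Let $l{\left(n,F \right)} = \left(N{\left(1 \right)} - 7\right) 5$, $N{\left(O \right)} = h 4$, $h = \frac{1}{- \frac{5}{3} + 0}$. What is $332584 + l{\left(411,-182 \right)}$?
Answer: $332537$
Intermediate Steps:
$h = - \frac{3}{5}$ ($h = \frac{1}{\left(-5\right) \frac{1}{3} + 0} = \frac{1}{- \frac{5}{3} + 0} = \frac{1}{- \frac{5}{3}} = - \frac{3}{5} \approx -0.6$)
$N{\left(O \right)} = - \frac{12}{5}$ ($N{\left(O \right)} = \left(- \frac{3}{5}\right) 4 = - \frac{12}{5}$)
$l{\left(n,F \right)} = -47$ ($l{\left(n,F \right)} = \left(- \frac{12}{5} - 7\right) 5 = \left(- \frac{47}{5}\right) 5 = -47$)
$332584 + l{\left(411,-182 \right)} = 332584 - 47 = 332537$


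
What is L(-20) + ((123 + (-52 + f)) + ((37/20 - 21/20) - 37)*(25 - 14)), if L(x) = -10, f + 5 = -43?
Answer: -1926/5 ≈ -385.20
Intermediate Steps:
f = -48 (f = -5 - 43 = -48)
L(-20) + ((123 + (-52 + f)) + ((37/20 - 21/20) - 37)*(25 - 14)) = -10 + ((123 + (-52 - 48)) + ((37/20 - 21/20) - 37)*(25 - 14)) = -10 + ((123 - 100) + ((37*(1/20) - 21*1/20) - 37)*11) = -10 + (23 + ((37/20 - 21/20) - 37)*11) = -10 + (23 + (4/5 - 37)*11) = -10 + (23 - 181/5*11) = -10 + (23 - 1991/5) = -10 - 1876/5 = -1926/5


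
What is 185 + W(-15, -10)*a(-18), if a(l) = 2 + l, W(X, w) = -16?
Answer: 441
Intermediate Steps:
185 + W(-15, -10)*a(-18) = 185 - 16*(2 - 18) = 185 - 16*(-16) = 185 + 256 = 441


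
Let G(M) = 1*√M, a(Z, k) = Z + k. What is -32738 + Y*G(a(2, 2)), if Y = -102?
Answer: -32942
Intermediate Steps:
G(M) = √M
-32738 + Y*G(a(2, 2)) = -32738 - 102*√(2 + 2) = -32738 - 102*√4 = -32738 - 102*2 = -32738 - 204 = -32942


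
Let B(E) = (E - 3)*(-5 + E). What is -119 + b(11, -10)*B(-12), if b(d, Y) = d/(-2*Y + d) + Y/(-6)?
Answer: 12291/31 ≈ 396.48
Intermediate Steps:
B(E) = (-5 + E)*(-3 + E) (B(E) = (-3 + E)*(-5 + E) = (-5 + E)*(-3 + E))
b(d, Y) = -Y/6 + d/(d - 2*Y) (b(d, Y) = d/(d - 2*Y) + Y*(-⅙) = d/(d - 2*Y) - Y/6 = -Y/6 + d/(d - 2*Y))
-119 + b(11, -10)*B(-12) = -119 + ((-1*11 - ⅓*(-10)² + (⅙)*(-10)*11)/(-1*11 + 2*(-10)))*(15 + (-12)² - 8*(-12)) = -119 + ((-11 - ⅓*100 - 55/3)/(-11 - 20))*(15 + 144 + 96) = -119 + ((-11 - 100/3 - 55/3)/(-31))*255 = -119 - 1/31*(-188/3)*255 = -119 + (188/93)*255 = -119 + 15980/31 = 12291/31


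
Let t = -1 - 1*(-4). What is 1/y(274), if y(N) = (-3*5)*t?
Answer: -1/45 ≈ -0.022222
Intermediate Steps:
t = 3 (t = -1 + 4 = 3)
y(N) = -45 (y(N) = -3*5*3 = -15*3 = -45)
1/y(274) = 1/(-45) = -1/45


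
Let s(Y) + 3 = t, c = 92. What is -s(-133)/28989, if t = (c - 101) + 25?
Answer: -13/28989 ≈ -0.00044845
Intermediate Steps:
t = 16 (t = (92 - 101) + 25 = -9 + 25 = 16)
s(Y) = 13 (s(Y) = -3 + 16 = 13)
-s(-133)/28989 = -1*13/28989 = -13*1/28989 = -13/28989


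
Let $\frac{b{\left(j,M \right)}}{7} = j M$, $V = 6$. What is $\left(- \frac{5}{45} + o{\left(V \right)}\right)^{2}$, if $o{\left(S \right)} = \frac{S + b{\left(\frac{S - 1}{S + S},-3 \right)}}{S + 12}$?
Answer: $\frac{361}{5184} \approx 0.069637$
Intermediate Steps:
$b{\left(j,M \right)} = 7 M j$ ($b{\left(j,M \right)} = 7 j M = 7 M j$)
$o{\left(S \right)} = \frac{S - \frac{21 \left(-1 + S\right)}{2 S}}{12 + S}$ ($o{\left(S \right)} = \frac{S + 7 \left(-3\right) \frac{S - 1}{S + S}}{S + 12} = \frac{S + 7 \left(-3\right) \frac{-1 + S}{2 S}}{12 + S} = \frac{S - \frac{21 \left(-1 + S\right)}{2 S}}{12 + S}$)
$\left(- \frac{5}{45} + o{\left(V \right)}\right)^{2} = \left(- \frac{5}{45} + \frac{21 - 126 + 2 \cdot 6^{2}}{2 \cdot 6 \left(12 + 6\right)}\right)^{2} = \left(\left(-5\right) \frac{1}{45} + \frac{1}{2} \cdot \frac{1}{6} \cdot \frac{1}{18} \left(21 - 126 + 2 \cdot 36\right)\right)^{2} = \left(- \frac{1}{9} + \frac{1}{2} \cdot \frac{1}{6} \cdot \frac{1}{18} \left(21 - 126 + 72\right)\right)^{2} = \left(- \frac{1}{9} + \frac{1}{2} \cdot \frac{1}{6} \cdot \frac{1}{18} \left(-33\right)\right)^{2} = \left(- \frac{1}{9} - \frac{11}{72}\right)^{2} = \left(- \frac{19}{72}\right)^{2} = \frac{361}{5184}$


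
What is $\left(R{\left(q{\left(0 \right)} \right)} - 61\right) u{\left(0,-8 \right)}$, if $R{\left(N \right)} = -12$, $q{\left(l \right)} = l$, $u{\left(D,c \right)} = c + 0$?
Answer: $584$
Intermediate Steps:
$u{\left(D,c \right)} = c$
$\left(R{\left(q{\left(0 \right)} \right)} - 61\right) u{\left(0,-8 \right)} = \left(-12 - 61\right) \left(-8\right) = \left(-73\right) \left(-8\right) = 584$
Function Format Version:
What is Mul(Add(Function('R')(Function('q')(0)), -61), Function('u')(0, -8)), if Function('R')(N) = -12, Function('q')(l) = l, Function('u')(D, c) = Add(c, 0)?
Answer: 584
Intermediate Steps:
Function('u')(D, c) = c
Mul(Add(Function('R')(Function('q')(0)), -61), Function('u')(0, -8)) = Mul(Add(-12, -61), -8) = Mul(-73, -8) = 584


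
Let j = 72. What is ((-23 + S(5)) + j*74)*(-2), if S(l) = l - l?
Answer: -10610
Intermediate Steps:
S(l) = 0
((-23 + S(5)) + j*74)*(-2) = ((-23 + 0) + 72*74)*(-2) = (-23 + 5328)*(-2) = 5305*(-2) = -10610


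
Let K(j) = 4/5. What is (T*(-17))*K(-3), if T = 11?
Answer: -748/5 ≈ -149.60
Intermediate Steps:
K(j) = 4/5 (K(j) = 4*(1/5) = 4/5)
(T*(-17))*K(-3) = (11*(-17))*(4/5) = -187*4/5 = -748/5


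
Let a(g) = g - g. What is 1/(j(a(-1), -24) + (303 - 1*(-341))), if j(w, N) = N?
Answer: 1/620 ≈ 0.0016129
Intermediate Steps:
a(g) = 0
1/(j(a(-1), -24) + (303 - 1*(-341))) = 1/(-24 + (303 - 1*(-341))) = 1/(-24 + (303 + 341)) = 1/(-24 + 644) = 1/620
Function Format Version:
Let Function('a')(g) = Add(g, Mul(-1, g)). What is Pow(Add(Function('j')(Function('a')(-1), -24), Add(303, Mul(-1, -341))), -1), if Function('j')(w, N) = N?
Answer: Rational(1, 620) ≈ 0.0016129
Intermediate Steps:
Function('a')(g) = 0
Pow(Add(Function('j')(Function('a')(-1), -24), Add(303, Mul(-1, -341))), -1) = Pow(Add(-24, Add(303, Mul(-1, -341))), -1) = Pow(Add(-24, Add(303, 341)), -1) = Pow(Add(-24, 644), -1) = Pow(620, -1) = Rational(1, 620)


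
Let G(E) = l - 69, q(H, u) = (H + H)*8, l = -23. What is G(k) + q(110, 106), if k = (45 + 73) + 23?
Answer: 1668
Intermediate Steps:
q(H, u) = 16*H (q(H, u) = (2*H)*8 = 16*H)
k = 141 (k = 118 + 23 = 141)
G(E) = -92 (G(E) = -23 - 69 = -92)
G(k) + q(110, 106) = -92 + 16*110 = -92 + 1760 = 1668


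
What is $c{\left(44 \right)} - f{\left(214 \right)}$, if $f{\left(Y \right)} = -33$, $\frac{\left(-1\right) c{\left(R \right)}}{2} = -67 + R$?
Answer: $79$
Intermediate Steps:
$c{\left(R \right)} = 134 - 2 R$ ($c{\left(R \right)} = - 2 \left(-67 + R\right) = 134 - 2 R$)
$c{\left(44 \right)} - f{\left(214 \right)} = \left(134 - 88\right) - -33 = \left(134 - 88\right) + 33 = 46 + 33 = 79$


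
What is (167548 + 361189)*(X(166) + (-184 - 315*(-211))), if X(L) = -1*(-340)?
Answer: 35224987677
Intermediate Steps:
X(L) = 340
(167548 + 361189)*(X(166) + (-184 - 315*(-211))) = (167548 + 361189)*(340 + (-184 - 315*(-211))) = 528737*(340 + (-184 + 66465)) = 528737*(340 + 66281) = 528737*66621 = 35224987677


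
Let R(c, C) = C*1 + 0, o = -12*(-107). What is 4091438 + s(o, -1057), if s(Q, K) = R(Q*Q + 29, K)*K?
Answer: 5208687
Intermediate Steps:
o = 1284
R(c, C) = C (R(c, C) = C + 0 = C)
s(Q, K) = K² (s(Q, K) = K*K = K²)
4091438 + s(o, -1057) = 4091438 + (-1057)² = 4091438 + 1117249 = 5208687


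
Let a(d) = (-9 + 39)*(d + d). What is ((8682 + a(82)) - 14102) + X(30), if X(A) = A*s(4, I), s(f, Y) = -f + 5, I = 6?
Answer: -470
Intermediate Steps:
s(f, Y) = 5 - f
X(A) = A (X(A) = A*(5 - 1*4) = A*(5 - 4) = A*1 = A)
a(d) = 60*d (a(d) = 30*(2*d) = 60*d)
((8682 + a(82)) - 14102) + X(30) = ((8682 + 60*82) - 14102) + 30 = ((8682 + 4920) - 14102) + 30 = (13602 - 14102) + 30 = -500 + 30 = -470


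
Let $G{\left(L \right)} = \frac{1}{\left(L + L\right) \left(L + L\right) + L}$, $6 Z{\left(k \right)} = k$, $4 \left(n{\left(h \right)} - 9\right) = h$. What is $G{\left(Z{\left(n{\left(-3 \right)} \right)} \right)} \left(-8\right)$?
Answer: $- \frac{128}{143} \approx -0.89511$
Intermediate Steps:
$n{\left(h \right)} = 9 + \frac{h}{4}$
$Z{\left(k \right)} = \frac{k}{6}$
$G{\left(L \right)} = \frac{1}{L + 4 L^{2}}$ ($G{\left(L \right)} = \frac{1}{2 L 2 L + L} = \frac{1}{4 L^{2} + L} = \frac{1}{L + 4 L^{2}}$)
$G{\left(Z{\left(n{\left(-3 \right)} \right)} \right)} \left(-8\right) = \frac{1}{\frac{9 + \frac{1}{4} \left(-3\right)}{6} \left(1 + 4 \frac{9 + \frac{1}{4} \left(-3\right)}{6}\right)} \left(-8\right) = \frac{1}{\frac{9 - \frac{3}{4}}{6} \left(1 + 4 \frac{9 - \frac{3}{4}}{6}\right)} \left(-8\right) = \frac{1}{\frac{1}{6} \cdot \frac{33}{4} \left(1 + 4 \cdot \frac{1}{6} \cdot \frac{33}{4}\right)} \left(-8\right) = \frac{1}{\frac{11}{8} \left(1 + 4 \cdot \frac{11}{8}\right)} \left(-8\right) = \frac{8}{11 \left(1 + \frac{11}{2}\right)} \left(-8\right) = \frac{8}{11 \cdot \frac{13}{2}} \left(-8\right) = \frac{8}{11} \cdot \frac{2}{13} \left(-8\right) = \frac{16}{143} \left(-8\right) = - \frac{128}{143}$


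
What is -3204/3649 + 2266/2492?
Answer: 1597/51086 ≈ 0.031261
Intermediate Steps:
-3204/3649 + 2266/2492 = -3204*1/3649 + 2266*(1/2492) = -36/41 + 1133/1246 = 1597/51086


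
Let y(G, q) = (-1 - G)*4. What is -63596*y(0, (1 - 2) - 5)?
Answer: 254384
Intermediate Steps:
y(G, q) = -4 - 4*G
-63596*y(0, (1 - 2) - 5) = -63596*(-4 - 4*0) = -63596*(-4 + 0) = -63596*(-4) = 254384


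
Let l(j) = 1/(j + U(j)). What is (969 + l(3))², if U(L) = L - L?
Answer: 8456464/9 ≈ 9.3961e+5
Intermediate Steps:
U(L) = 0
l(j) = 1/j (l(j) = 1/(j + 0) = 1/j)
(969 + l(3))² = (969 + 1/3)² = (969 + ⅓)² = (2908/3)² = 8456464/9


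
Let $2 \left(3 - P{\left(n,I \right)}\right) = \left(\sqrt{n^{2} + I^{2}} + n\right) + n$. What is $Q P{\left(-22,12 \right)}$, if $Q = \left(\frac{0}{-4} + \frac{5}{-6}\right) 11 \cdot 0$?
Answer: $0$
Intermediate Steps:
$P{\left(n,I \right)} = 3 - n - \frac{\sqrt{I^{2} + n^{2}}}{2}$ ($P{\left(n,I \right)} = 3 - \frac{\left(\sqrt{n^{2} + I^{2}} + n\right) + n}{2} = 3 - \frac{\left(\sqrt{I^{2} + n^{2}} + n\right) + n}{2} = 3 - \frac{\left(n + \sqrt{I^{2} + n^{2}}\right) + n}{2} = 3 - \frac{\sqrt{I^{2} + n^{2}} + 2 n}{2} = 3 - \left(n + \frac{\sqrt{I^{2} + n^{2}}}{2}\right) = 3 - n - \frac{\sqrt{I^{2} + n^{2}}}{2}$)
$Q = 0$ ($Q = \left(0 \left(- \frac{1}{4}\right) + 5 \left(- \frac{1}{6}\right)\right) 11 \cdot 0 = \left(0 - \frac{5}{6}\right) 11 \cdot 0 = \left(- \frac{5}{6}\right) 11 \cdot 0 = \left(- \frac{55}{6}\right) 0 = 0$)
$Q P{\left(-22,12 \right)} = 0 \left(3 - -22 - \frac{\sqrt{12^{2} + \left(-22\right)^{2}}}{2}\right) = 0 \left(3 + 22 - \frac{\sqrt{144 + 484}}{2}\right) = 0 \left(3 + 22 - \frac{\sqrt{628}}{2}\right) = 0 \left(3 + 22 - \frac{2 \sqrt{157}}{2}\right) = 0 \left(3 + 22 - \sqrt{157}\right) = 0 \left(25 - \sqrt{157}\right) = 0$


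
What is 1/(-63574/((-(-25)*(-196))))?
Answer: 350/4541 ≈ 0.077075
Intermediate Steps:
1/(-63574/((-(-25)*(-196)))) = 1/(-63574/((-25*196))) = 1/(-63574/(-4900)) = 1/(-63574*(-1/4900)) = 1/(4541/350) = 350/4541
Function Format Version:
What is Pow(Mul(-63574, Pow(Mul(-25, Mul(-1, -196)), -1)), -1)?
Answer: Rational(350, 4541) ≈ 0.077075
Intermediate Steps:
Pow(Mul(-63574, Pow(Mul(-25, Mul(-1, -196)), -1)), -1) = Pow(Mul(-63574, Pow(Mul(-25, 196), -1)), -1) = Pow(Mul(-63574, Pow(-4900, -1)), -1) = Pow(Mul(-63574, Rational(-1, 4900)), -1) = Pow(Rational(4541, 350), -1) = Rational(350, 4541)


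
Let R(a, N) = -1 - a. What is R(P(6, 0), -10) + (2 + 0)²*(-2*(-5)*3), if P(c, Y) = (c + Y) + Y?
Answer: 113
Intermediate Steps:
P(c, Y) = c + 2*Y (P(c, Y) = (Y + c) + Y = c + 2*Y)
R(P(6, 0), -10) + (2 + 0)²*(-2*(-5)*3) = (-1 - (6 + 2*0)) + (2 + 0)²*(-2*(-5)*3) = (-1 - (6 + 0)) + 2²*(10*3) = (-1 - 1*6) + 4*30 = (-1 - 6) + 120 = -7 + 120 = 113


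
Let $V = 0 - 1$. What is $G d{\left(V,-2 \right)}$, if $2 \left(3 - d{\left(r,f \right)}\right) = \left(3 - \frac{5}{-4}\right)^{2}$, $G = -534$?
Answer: $\frac{51531}{16} \approx 3220.7$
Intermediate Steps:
$V = -1$ ($V = 0 - 1 = -1$)
$d{\left(r,f \right)} = - \frac{193}{32}$ ($d{\left(r,f \right)} = 3 - \frac{\left(3 - \frac{5}{-4}\right)^{2}}{2} = 3 - \frac{\left(3 - - \frac{5}{4}\right)^{2}}{2} = 3 - \frac{\left(3 + \frac{5}{4}\right)^{2}}{2} = 3 - \frac{\left(\frac{17}{4}\right)^{2}}{2} = 3 - \frac{289}{32} = - \frac{193}{32}$)
$G d{\left(V,-2 \right)} = \left(-534\right) \left(- \frac{193}{32}\right) = \frac{51531}{16}$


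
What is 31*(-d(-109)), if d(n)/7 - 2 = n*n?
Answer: -2578611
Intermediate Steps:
d(n) = 14 + 7*n**2 (d(n) = 14 + 7*(n*n) = 14 + 7*n**2)
31*(-d(-109)) = 31*(-(14 + 7*(-109)**2)) = 31*(-(14 + 7*11881)) = 31*(-(14 + 83167)) = 31*(-1*83181) = 31*(-83181) = -2578611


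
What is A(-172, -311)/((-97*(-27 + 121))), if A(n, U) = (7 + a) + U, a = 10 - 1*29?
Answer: 323/9118 ≈ 0.035424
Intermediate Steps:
a = -19 (a = 10 - 29 = -19)
A(n, U) = -12 + U (A(n, U) = (7 - 19) + U = -12 + U)
A(-172, -311)/((-97*(-27 + 121))) = (-12 - 311)/((-97*(-27 + 121))) = -323/((-97*94)) = -323/(-9118) = -323*(-1/9118) = 323/9118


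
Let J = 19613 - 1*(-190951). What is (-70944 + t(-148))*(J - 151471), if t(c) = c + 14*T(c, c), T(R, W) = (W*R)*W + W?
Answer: -2686264485436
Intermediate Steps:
T(R, W) = W + R*W**2 (T(R, W) = (R*W)*W + W = R*W**2 + W = W + R*W**2)
J = 210564 (J = 19613 + 190951 = 210564)
t(c) = c + 14*c*(1 + c**2) (t(c) = c + 14*(c*(1 + c*c)) = c + 14*(c*(1 + c**2)) = c + 14*c*(1 + c**2))
(-70944 + t(-148))*(J - 151471) = (-70944 - 148*(15 + 14*(-148)**2))*(210564 - 151471) = (-70944 - 148*(15 + 14*21904))*59093 = (-70944 - 148*(15 + 306656))*59093 = (-70944 - 148*306671)*59093 = (-70944 - 45387308)*59093 = -45458252*59093 = -2686264485436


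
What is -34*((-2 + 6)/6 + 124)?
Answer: -12716/3 ≈ -4238.7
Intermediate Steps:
-34*((-2 + 6)/6 + 124) = -34*((⅙)*4 + 124) = -34*(⅔ + 124) = -34*374/3 = -12716/3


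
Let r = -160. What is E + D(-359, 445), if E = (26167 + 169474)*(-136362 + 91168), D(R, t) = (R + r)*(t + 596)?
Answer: -8842339633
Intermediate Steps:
D(R, t) = (-160 + R)*(596 + t) (D(R, t) = (R - 160)*(t + 596) = (-160 + R)*(596 + t))
E = -8841799354 (E = 195641*(-45194) = -8841799354)
E + D(-359, 445) = -8841799354 + (-95360 - 160*445 + 596*(-359) - 359*445) = -8841799354 + (-95360 - 71200 - 213964 - 159755) = -8841799354 - 540279 = -8842339633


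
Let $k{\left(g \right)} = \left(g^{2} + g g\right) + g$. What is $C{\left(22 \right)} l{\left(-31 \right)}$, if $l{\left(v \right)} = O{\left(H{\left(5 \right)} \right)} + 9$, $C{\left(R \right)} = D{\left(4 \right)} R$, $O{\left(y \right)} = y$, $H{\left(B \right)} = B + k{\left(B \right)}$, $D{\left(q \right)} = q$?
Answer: $6072$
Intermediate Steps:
$k{\left(g \right)} = g + 2 g^{2}$ ($k{\left(g \right)} = \left(g^{2} + g^{2}\right) + g = 2 g^{2} + g = g + 2 g^{2}$)
$H{\left(B \right)} = B + B \left(1 + 2 B\right)$
$C{\left(R \right)} = 4 R$
$l{\left(v \right)} = 69$ ($l{\left(v \right)} = 2 \cdot 5 \left(1 + 5\right) + 9 = 2 \cdot 5 \cdot 6 + 9 = 60 + 9 = 69$)
$C{\left(22 \right)} l{\left(-31 \right)} = 4 \cdot 22 \cdot 69 = 88 \cdot 69 = 6072$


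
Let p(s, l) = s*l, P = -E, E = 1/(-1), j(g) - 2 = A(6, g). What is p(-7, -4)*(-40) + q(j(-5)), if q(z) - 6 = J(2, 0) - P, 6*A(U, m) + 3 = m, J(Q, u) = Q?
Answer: -1113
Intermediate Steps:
A(U, m) = -½ + m/6
j(g) = 3/2 + g/6 (j(g) = 2 + (-½ + g/6) = 3/2 + g/6)
E = -1
P = 1 (P = -1*(-1) = 1)
q(z) = 7 (q(z) = 6 + (2 - 1*1) = 6 + (2 - 1) = 6 + 1 = 7)
p(s, l) = l*s
p(-7, -4)*(-40) + q(j(-5)) = -4*(-7)*(-40) + 7 = 28*(-40) + 7 = -1120 + 7 = -1113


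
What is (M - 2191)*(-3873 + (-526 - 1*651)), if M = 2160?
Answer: 156550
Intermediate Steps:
(M - 2191)*(-3873 + (-526 - 1*651)) = (2160 - 2191)*(-3873 + (-526 - 1*651)) = -31*(-3873 + (-526 - 651)) = -31*(-3873 - 1177) = -31*(-5050) = 156550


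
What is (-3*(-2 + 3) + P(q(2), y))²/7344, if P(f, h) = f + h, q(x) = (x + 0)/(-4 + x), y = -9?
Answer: 169/7344 ≈ 0.023012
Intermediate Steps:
q(x) = x/(-4 + x)
(-3*(-2 + 3) + P(q(2), y))²/7344 = (-3*(-2 + 3) + (2/(-4 + 2) - 9))²/7344 = (-3*1 + (2/(-2) - 9))²*(1/7344) = (-3 + (2*(-½) - 9))²*(1/7344) = (-3 + (-1 - 9))²*(1/7344) = (-3 - 10)²*(1/7344) = (-13)²*(1/7344) = 169*(1/7344) = 169/7344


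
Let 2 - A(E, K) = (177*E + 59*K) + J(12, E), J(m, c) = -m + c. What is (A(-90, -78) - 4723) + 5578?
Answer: 21491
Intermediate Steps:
J(m, c) = c - m
A(E, K) = 14 - 178*E - 59*K (A(E, K) = 2 - ((177*E + 59*K) + (E - 1*12)) = 2 - ((59*K + 177*E) + (E - 12)) = 2 - ((59*K + 177*E) + (-12 + E)) = 2 - (-12 + 59*K + 178*E) = 2 + (12 - 178*E - 59*K) = 14 - 178*E - 59*K)
(A(-90, -78) - 4723) + 5578 = ((14 - 178*(-90) - 59*(-78)) - 4723) + 5578 = ((14 + 16020 + 4602) - 4723) + 5578 = (20636 - 4723) + 5578 = 15913 + 5578 = 21491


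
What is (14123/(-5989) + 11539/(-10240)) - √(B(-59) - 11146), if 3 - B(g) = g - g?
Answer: -213726591/61327360 - I*√11143 ≈ -3.485 - 105.56*I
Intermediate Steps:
B(g) = 3 (B(g) = 3 - (g - g) = 3 - 1*0 = 3 + 0 = 3)
(14123/(-5989) + 11539/(-10240)) - √(B(-59) - 11146) = (14123/(-5989) + 11539/(-10240)) - √(3 - 11146) = (14123*(-1/5989) + 11539*(-1/10240)) - √(-11143) = (-14123/5989 - 11539/10240) - I*√11143 = -213726591/61327360 - I*√11143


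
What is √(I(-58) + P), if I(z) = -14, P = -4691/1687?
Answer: I*√47757283/1687 ≈ 4.0964*I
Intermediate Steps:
P = -4691/1687 (P = -4691*1/1687 = -4691/1687 ≈ -2.7807)
√(I(-58) + P) = √(-14 - 4691/1687) = √(-28309/1687) = I*√47757283/1687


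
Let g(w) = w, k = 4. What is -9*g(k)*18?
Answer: -648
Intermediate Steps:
-9*g(k)*18 = -9*4*18 = -36*18 = -648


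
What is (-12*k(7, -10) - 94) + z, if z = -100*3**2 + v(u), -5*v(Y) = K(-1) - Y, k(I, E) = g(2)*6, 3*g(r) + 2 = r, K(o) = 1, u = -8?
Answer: -4979/5 ≈ -995.80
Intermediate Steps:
g(r) = -2/3 + r/3
k(I, E) = 0 (k(I, E) = (-2/3 + (1/3)*2)*6 = (-2/3 + 2/3)*6 = 0*6 = 0)
v(Y) = -1/5 + Y/5 (v(Y) = -(1 - Y)/5 = -1/5 + Y/5)
z = -4509/5 (z = -100*3**2 + (-1/5 + (1/5)*(-8)) = -100*9 + (-1/5 - 8/5) = -900 - 9/5 = -4509/5 ≈ -901.80)
(-12*k(7, -10) - 94) + z = (-12*0 - 94) - 4509/5 = (0 - 94) - 4509/5 = -94 - 4509/5 = -4979/5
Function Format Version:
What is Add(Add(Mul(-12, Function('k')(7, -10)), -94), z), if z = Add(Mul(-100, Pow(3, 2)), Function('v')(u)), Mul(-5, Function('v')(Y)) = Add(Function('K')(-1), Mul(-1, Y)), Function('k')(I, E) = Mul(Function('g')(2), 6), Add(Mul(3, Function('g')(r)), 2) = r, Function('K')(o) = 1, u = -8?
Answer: Rational(-4979, 5) ≈ -995.80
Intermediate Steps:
Function('g')(r) = Add(Rational(-2, 3), Mul(Rational(1, 3), r))
Function('k')(I, E) = 0 (Function('k')(I, E) = Mul(Add(Rational(-2, 3), Mul(Rational(1, 3), 2)), 6) = Mul(Add(Rational(-2, 3), Rational(2, 3)), 6) = Mul(0, 6) = 0)
Function('v')(Y) = Add(Rational(-1, 5), Mul(Rational(1, 5), Y)) (Function('v')(Y) = Mul(Rational(-1, 5), Add(1, Mul(-1, Y))) = Add(Rational(-1, 5), Mul(Rational(1, 5), Y)))
z = Rational(-4509, 5) (z = Add(Mul(-100, Pow(3, 2)), Add(Rational(-1, 5), Mul(Rational(1, 5), -8))) = Add(Mul(-100, 9), Add(Rational(-1, 5), Rational(-8, 5))) = Add(-900, Rational(-9, 5)) = Rational(-4509, 5) ≈ -901.80)
Add(Add(Mul(-12, Function('k')(7, -10)), -94), z) = Add(Add(Mul(-12, 0), -94), Rational(-4509, 5)) = Add(Add(0, -94), Rational(-4509, 5)) = Add(-94, Rational(-4509, 5)) = Rational(-4979, 5)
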